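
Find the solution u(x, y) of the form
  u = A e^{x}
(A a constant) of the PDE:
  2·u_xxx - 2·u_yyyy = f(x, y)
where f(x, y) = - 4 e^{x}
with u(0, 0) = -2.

Substitute the ansatz u = A e^{x} into the left-hand side.
Derivatives of the ansatz:
  u_xxx = A e^{x}
  u_yyyy = 0
Term by term:
  2·u_xxx = 2 A e^{x}
  -2·u_yyyy = 0
So the left-hand side equals
  2 A e^{x}
This must equal f(x, y) = - 4 e^{x} identically.
Matching coefficients of the independent functions:
  [e^{x}]:  2 A = -4
Solving: A = -2.
Check against the point condition:
  u(0, 0) = -2  ⟹  A = -2  ✓
Hence u(x, y) = - 2 e^{x}.

Answer: u(x, y) = - 2 e^{x}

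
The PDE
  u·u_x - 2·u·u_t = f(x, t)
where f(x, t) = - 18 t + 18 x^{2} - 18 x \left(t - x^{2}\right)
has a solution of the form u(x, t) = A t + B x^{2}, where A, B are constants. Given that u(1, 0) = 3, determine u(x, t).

Answer: u(x, t) = - 3 t + 3 x^{2}

Derivation:
Substitute the ansatz u = A t + B x^{2} into the left-hand side.
Derivatives of the ansatz:
  u_x = 2 B x
  u_t = A
Term by term:
  u·u_x = 2 A B t x + 2 B^{2} x^{3}
  -2·u·u_t = - 2 A^{2} t - 2 A B x^{2}
So the left-hand side equals
  - 2 A^{2} t + 2 A B t x - 2 A B x^{2} + 2 B^{2} x^{3}
This must equal f(x, t) identically; expanded, f = - 18 t x - 18 t + 18 x^{3} + 18 x^{2}.
Matching coefficients of the independent functions:
  [t]:  - 2 A^{2} = -18
  [x^{2}]:  - 2 A B = 18
  [x^{3}]:  2 B^{2} = 18
  [t x]:  2 A B = -18
These equations allow (A, B) = (-3, 3) or (3, -3).
Impose the point condition(s):
  u(1, 0) = 3  ⟹  B = 3
Only A = -3, B = 3 satisfies everything.
Hence u(x, t) = - 3 t + 3 x^{2}.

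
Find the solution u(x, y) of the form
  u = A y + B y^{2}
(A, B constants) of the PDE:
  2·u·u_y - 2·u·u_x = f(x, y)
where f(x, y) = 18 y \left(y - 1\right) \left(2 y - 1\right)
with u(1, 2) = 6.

Substitute the ansatz u = A y + B y^{2} into the left-hand side.
Derivatives of the ansatz:
  u_y = A + 2 B y
  u_x = 0
Term by term:
  2·u·u_y = 2 A^{2} y + 6 A B y^{2} + 4 B^{2} y^{3}
  -2·u·u_x = 0
So the left-hand side equals
  2 A^{2} y + 6 A B y^{2} + 4 B^{2} y^{3}
This must equal f(x, y) identically; expanded, f = 36 y^{3} - 54 y^{2} + 18 y.
Matching coefficients of the independent functions:
  [y]:  2 A^{2} = 18
  [y^{2}]:  6 A B = -54
  [y^{3}]:  4 B^{2} = 36
These equations allow (A, B) = (-3, 3) or (3, -3).
Impose the point condition(s):
  u(1, 2) = 6  ⟹  2 A + 4 B = 6
Only A = -3, B = 3 satisfies everything.
Hence u(x, y) = 3 y^{2} - 3 y.

Answer: u(x, y) = 3 y^{2} - 3 y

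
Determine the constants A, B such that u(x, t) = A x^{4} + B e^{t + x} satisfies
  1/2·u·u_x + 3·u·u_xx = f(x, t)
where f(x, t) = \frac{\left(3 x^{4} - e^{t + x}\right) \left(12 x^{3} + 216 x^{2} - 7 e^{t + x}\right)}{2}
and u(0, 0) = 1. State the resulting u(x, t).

Substitute the ansatz u = A x^{4} + B e^{t + x} into the left-hand side.
Derivatives of the ansatz:
  u_x = 4 A x^{3} + B e^{t} e^{x}
  u_xx = 12 A x^{2} + B e^{t} e^{x}
Term by term:
  1/2·u·u_x = 2 A^{2} x^{7} + \frac{A B x^{4} e^{t} e^{x}}{2} + 2 A B x^{3} e^{t} e^{x} + \frac{B^{2} e^{2 t} e^{2 x}}{2}
  3·u·u_xx = 36 A^{2} x^{6} + 3 A B x^{4} e^{t} e^{x} + 36 A B x^{2} e^{t} e^{x} + 3 B^{2} e^{2 t} e^{2 x}
So the left-hand side equals
  2 A^{2} x^{7} + 36 A^{2} x^{6} + \frac{7 A B x^{4} e^{t} e^{x}}{2} + 2 A B x^{3} e^{t} e^{x} + 36 A B x^{2} e^{t} e^{x} + \frac{7 B^{2} e^{2 t} e^{2 x}}{2}
This must equal f(x, t) identically; expanded, f = 18 x^{7} + 324 x^{6} - \frac{21 x^{4} e^{t} e^{x}}{2} - 6 x^{3} e^{t} e^{x} - 108 x^{2} e^{t} e^{x} + \frac{7 e^{2 t} e^{2 x}}{2}.
Matching coefficients of the independent functions:
  [x^{6}]:  36 A^{2} = 324
  [x^{7}]:  2 A^{2} = 18
  [e^{2 t} e^{2 x}]:  \frac{7 B^{2}}{2} = \frac{7}{2}
  [x^{2} e^{t} e^{x}]:  36 A B = -108
  [x^{3} e^{t} e^{x}]:  2 A B = -6
  [x^{4} e^{t} e^{x}]:  \frac{7 A B}{2} = - \frac{21}{2}
These equations allow (A, B) = (-3, 1) or (3, -1).
Impose the point condition(s):
  u(0, 0) = 1  ⟹  B = 1
Only A = -3, B = 1 satisfies everything.
Hence u(x, t) = - 3 x^{4} + e^{t + x}.

Answer: u(x, t) = - 3 x^{4} + e^{t + x}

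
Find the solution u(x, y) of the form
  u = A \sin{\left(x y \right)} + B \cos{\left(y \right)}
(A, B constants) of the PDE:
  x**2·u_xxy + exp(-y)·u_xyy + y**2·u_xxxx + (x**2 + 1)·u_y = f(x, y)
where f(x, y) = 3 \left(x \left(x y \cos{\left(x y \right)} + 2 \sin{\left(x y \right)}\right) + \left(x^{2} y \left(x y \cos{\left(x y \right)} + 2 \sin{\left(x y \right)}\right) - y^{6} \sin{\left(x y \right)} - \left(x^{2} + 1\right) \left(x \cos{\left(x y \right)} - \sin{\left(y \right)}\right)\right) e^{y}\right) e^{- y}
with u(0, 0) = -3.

Answer: u(x, y) = - 3 \sin{\left(x y \right)} - 3 \cos{\left(y \right)}

Derivation:
Substitute the ansatz u = A \sin{\left(x y \right)} + B \cos{\left(y \right)} into the left-hand side.
Derivatives of the ansatz:
  u_xxy = - A x y^{2} \cos{\left(x y \right)} - 2 A y \sin{\left(x y \right)}
  u_xyy = - A x^{2} y \cos{\left(x y \right)} - 2 A x \sin{\left(x y \right)}
  u_xxxx = A y^{4} \sin{\left(x y \right)}
  u_y = A x \cos{\left(x y \right)} - B \sin{\left(y \right)}
Term by term:
  x**2·u_xxy = - A x^{3} y^{2} \cos{\left(x y \right)} - 2 A x^{2} y \sin{\left(x y \right)}
  exp(-y)·u_xyy = - A x^{2} y e^{- y} \cos{\left(x y \right)} - 2 A x e^{- y} \sin{\left(x y \right)}
  y**2·u_xxxx = A y^{6} \sin{\left(x y \right)}
  (x**2 + 1)·u_y = A x^{3} \cos{\left(x y \right)} + A x \cos{\left(x y \right)} - B x^{2} \sin{\left(y \right)} - B \sin{\left(y \right)}
So the left-hand side equals
  - A x^{3} y^{2} \cos{\left(x y \right)} + A x^{3} \cos{\left(x y \right)} - 2 A x^{2} y \sin{\left(x y \right)} - A x^{2} y e^{- y} \cos{\left(x y \right)} + A x \cos{\left(x y \right)} - 2 A x e^{- y} \sin{\left(x y \right)} + A y^{6} \sin{\left(x y \right)} - B x^{2} \sin{\left(y \right)} - B \sin{\left(y \right)}
This must equal f(x, y) identically; expanded, f = 3 x^{3} y^{2} \cos{\left(x y \right)} - 3 x^{3} \cos{\left(x y \right)} + 6 x^{2} y \sin{\left(x y \right)} + 3 x^{2} y e^{- y} \cos{\left(x y \right)} + 3 x^{2} \sin{\left(y \right)} - 3 x \cos{\left(x y \right)} + 6 x e^{- y} \sin{\left(x y \right)} - 3 y^{6} \sin{\left(x y \right)} + 3 \sin{\left(y \right)}.
Matching coefficients of the independent functions:
  [x \cos{\left(x y \right)}, x^{3} \cos{\left(x y \right)}, y^{6} \sin{\left(x y \right)}]:  A = -3
  [x^{2} \sin{\left(y \right)}, \sin{\left(y \right)}]:  - B = 3
  [x e^{- y} \sin{\left(x y \right)}, x^{2} y \sin{\left(x y \right)}]:  - 2 A = 6
  [x^{3} y^{2} \cos{\left(x y \right)}, x^{2} y e^{- y} \cos{\left(x y \right)}]:  - A = 3
Solving: A = -3, B = -3.
Check against the point condition:
  u(0, 0) = -3  ⟹  B = -3  ✓
Hence u(x, y) = - 3 \sin{\left(x y \right)} - 3 \cos{\left(y \right)}.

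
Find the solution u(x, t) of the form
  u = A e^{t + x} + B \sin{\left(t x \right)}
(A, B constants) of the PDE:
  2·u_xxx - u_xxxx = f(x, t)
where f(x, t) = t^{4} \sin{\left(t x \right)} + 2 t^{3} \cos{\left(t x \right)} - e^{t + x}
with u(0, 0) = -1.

Substitute the ansatz u = A e^{t + x} + B \sin{\left(t x \right)} into the left-hand side.
Derivatives of the ansatz:
  u_xxx = A e^{t} e^{x} - B t^{3} \cos{\left(t x \right)}
  u_xxxx = A e^{t} e^{x} + B t^{4} \sin{\left(t x \right)}
Term by term:
  2·u_xxx = 2 A e^{t} e^{x} - 2 B t^{3} \cos{\left(t x \right)}
  -u_xxxx = - A e^{t} e^{x} - B t^{4} \sin{\left(t x \right)}
So the left-hand side equals
  A e^{t} e^{x} - B t^{4} \sin{\left(t x \right)} - 2 B t^{3} \cos{\left(t x \right)}
This must equal f(x, t) identically; expanded, f = t^{4} \sin{\left(t x \right)} + 2 t^{3} \cos{\left(t x \right)} - e^{t} e^{x}.
Matching coefficients of the independent functions:
  [t^{3} \cos{\left(t x \right)}]:  - 2 B = 2
  [t^{4} \sin{\left(t x \right)}]:  - B = 1
  [e^{t} e^{x}]:  A = -1
Solving: A = -1, B = -1.
Check against the point condition:
  u(0, 0) = -1  ⟹  A = -1  ✓
Hence u(x, t) = - e^{t + x} - \sin{\left(t x \right)}.

Answer: u(x, t) = - e^{t + x} - \sin{\left(t x \right)}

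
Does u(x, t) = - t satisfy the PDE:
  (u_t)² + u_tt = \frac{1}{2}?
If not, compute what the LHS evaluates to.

Answer: No, the LHS evaluates to 1

Derivation:
Evaluate each term of the left-hand side for u = - t.
Derivatives:
  u_t = -1
  u_tt = 0
Terms:
  (u_t)² = 1
  u_tt = 0
Sum: LHS = 1
Given right-hand side: \frac{1}{2}. Difference LHS − RHS = \frac{1}{2} ≠ 0, so u is not a solution.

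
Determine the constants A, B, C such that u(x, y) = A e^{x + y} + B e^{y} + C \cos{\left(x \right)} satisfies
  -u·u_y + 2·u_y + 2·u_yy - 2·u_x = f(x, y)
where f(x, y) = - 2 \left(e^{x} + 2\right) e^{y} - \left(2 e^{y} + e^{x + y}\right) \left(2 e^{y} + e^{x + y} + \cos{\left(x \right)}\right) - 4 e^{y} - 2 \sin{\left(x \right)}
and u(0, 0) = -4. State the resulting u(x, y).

Substitute the ansatz u = A e^{x + y} + B e^{y} + C \cos{\left(x \right)} into the left-hand side.
Derivatives of the ansatz:
  u_y = A e^{x} e^{y} + B e^{y}
  u_yy = A e^{x} e^{y} + B e^{y}
  u_x = A e^{x} e^{y} - C \sin{\left(x \right)}
Term by term:
  -u·u_y = - A^{2} e^{2 x} e^{2 y} - 2 A B e^{x} e^{2 y} - A C e^{x} e^{y} \cos{\left(x \right)} - B^{2} e^{2 y} - B C e^{y} \cos{\left(x \right)}
  2·u_y = 2 A e^{x} e^{y} + 2 B e^{y}
  2·u_yy = 2 A e^{x} e^{y} + 2 B e^{y}
  -2·u_x = - 2 A e^{x} e^{y} + 2 C \sin{\left(x \right)}
So the left-hand side equals
  - A^{2} e^{2 x} e^{2 y} - 2 A B e^{x} e^{2 y} - A C e^{x} e^{y} \cos{\left(x \right)} + 2 A e^{x} e^{y} - B^{2} e^{2 y} - B C e^{y} \cos{\left(x \right)} + 4 B e^{y} + 2 C \sin{\left(x \right)}
This must equal f(x, y) identically; expanded, f = - e^{2 x} e^{2 y} - 4 e^{x} e^{2 y} - e^{x} e^{y} \cos{\left(x \right)} - 2 e^{x} e^{y} - 4 e^{2 y} - 2 e^{y} \cos{\left(x \right)} - 8 e^{y} - 2 \sin{\left(x \right)}.
Matching coefficients of the independent functions:
  [e^{x} e^{y}]:  2 A = -2
  [e^{x} e^{2 y}]:  - 2 A B = -4
  [e^{2 x} e^{2 y}]:  - A^{2} = -1
  [e^{y} \cos{\left(x \right)}]:  - B C = -2
  [e^{x} e^{y} \cos{\left(x \right)}]:  - A C = -1
  [e^{y}]:  4 B = -8
  [e^{2 y}]:  - B^{2} = -4
  [\sin{\left(x \right)}]:  2 C = -2
Solving: A = -1, B = -2, C = -1.
Check against the point condition:
  u(0, 0) = -4  ⟹  A + B + C = -4  ✓
Hence u(x, y) = - 2 e^{y} - e^{x + y} - \cos{\left(x \right)}.

Answer: u(x, y) = - 2 e^{y} - e^{x + y} - \cos{\left(x \right)}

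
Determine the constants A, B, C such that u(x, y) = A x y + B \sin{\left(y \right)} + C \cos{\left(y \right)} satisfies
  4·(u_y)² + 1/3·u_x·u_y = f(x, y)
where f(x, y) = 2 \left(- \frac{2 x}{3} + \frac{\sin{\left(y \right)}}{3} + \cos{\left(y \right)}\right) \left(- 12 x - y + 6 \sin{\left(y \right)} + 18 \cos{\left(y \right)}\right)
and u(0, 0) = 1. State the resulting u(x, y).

Answer: u(x, y) = 2 x y - 3 \sin{\left(y \right)} + \cos{\left(y \right)}

Derivation:
Substitute the ansatz u = A x y + B \sin{\left(y \right)} + C \cos{\left(y \right)} into the left-hand side.
Derivatives of the ansatz:
  u_y = A x + B \cos{\left(y \right)} - C \sin{\left(y \right)}
  u_x = A y
Term by term:
  4·(u_y)² = 4 A^{2} x^{2} + 8 A B x \cos{\left(y \right)} - 8 A C x \sin{\left(y \right)} + 4 B^{2} \cos^{2}{\left(y \right)} - 8 B C \sin{\left(y \right)} \cos{\left(y \right)} + 4 C^{2} \sin^{2}{\left(y \right)}
  1/3·u_x·u_y = \frac{A^{2} x y}{3} + \frac{A B y \cos{\left(y \right)}}{3} - \frac{A C y \sin{\left(y \right)}}{3}
So the left-hand side equals
  4 A^{2} x^{2} + \frac{A^{2} x y}{3} + 8 A B x \cos{\left(y \right)} + \frac{A B y \cos{\left(y \right)}}{3} - 8 A C x \sin{\left(y \right)} - \frac{A C y \sin{\left(y \right)}}{3} + 4 B^{2} \cos^{2}{\left(y \right)} - 8 B C \sin{\left(y \right)} \cos{\left(y \right)} + 4 C^{2} \sin^{2}{\left(y \right)}
This must equal f(x, y) identically; expanded, f = 16 x^{2} + \frac{4 x y}{3} - 16 x \sin{\left(y \right)} - 48 x \cos{\left(y \right)} - \frac{2 y \sin{\left(y \right)}}{3} - 2 y \cos{\left(y \right)} + 4 \sin^{2}{\left(y \right)} + 24 \sin{\left(y \right)} \cos{\left(y \right)} + 36 \cos^{2}{\left(y \right)}.
Matching coefficients of the independent functions:
  [x^{2}]:  4 A^{2} = 16
  [x y]:  \frac{A^{2}}{3} = \frac{4}{3}
  [x \sin{\left(y \right)}]:  - 8 A C = -16
  [x \cos{\left(y \right)}]:  8 A B = -48
  [y \sin{\left(y \right)}]:  - \frac{A C}{3} = - \frac{2}{3}
  [y \cos{\left(y \right)}]:  \frac{A B}{3} = -2
  [\sin{\left(y \right)} \cos{\left(y \right)}]:  - 8 B C = 24
  [\sin^{2}{\left(y \right)}]:  4 C^{2} = 4
  [\cos^{2}{\left(y \right)}]:  4 B^{2} = 36
These equations allow (A, B, C) = (-2, 3, -1) or (2, -3, 1).
Impose the point condition(s):
  u(0, 0) = 1  ⟹  C = 1
Only A = 2, B = -3, C = 1 satisfies everything.
Hence u(x, y) = 2 x y - 3 \sin{\left(y \right)} + \cos{\left(y \right)}.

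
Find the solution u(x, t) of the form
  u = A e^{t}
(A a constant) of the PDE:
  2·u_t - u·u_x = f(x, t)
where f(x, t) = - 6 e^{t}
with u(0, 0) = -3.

Answer: u(x, t) = - 3 e^{t}

Derivation:
Substitute the ansatz u = A e^{t} into the left-hand side.
Derivatives of the ansatz:
  u_t = A e^{t}
  u_x = 0
Term by term:
  2·u_t = 2 A e^{t}
  -u·u_x = 0
So the left-hand side equals
  2 A e^{t}
This must equal f(x, t) = - 6 e^{t} identically.
Matching coefficients of the independent functions:
  [e^{t}]:  2 A = -6
Solving: A = -3.
Check against the point condition:
  u(0, 0) = -3  ⟹  A = -3  ✓
Hence u(x, t) = - 3 e^{t}.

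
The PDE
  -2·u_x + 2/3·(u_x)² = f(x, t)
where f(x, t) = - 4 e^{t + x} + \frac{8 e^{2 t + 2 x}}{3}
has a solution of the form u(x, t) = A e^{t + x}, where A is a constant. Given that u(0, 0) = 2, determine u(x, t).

Answer: u(x, t) = 2 e^{t + x}

Derivation:
Substitute the ansatz u = A e^{t + x} into the left-hand side.
Derivatives of the ansatz:
  u_x = A e^{t} e^{x}
Term by term:
  -2·u_x = - 2 A e^{t} e^{x}
  2/3·(u_x)² = \frac{2 A^{2} e^{2 t} e^{2 x}}{3}
So the left-hand side equals
  \frac{2 A^{2} e^{2 t} e^{2 x}}{3} - 2 A e^{t} e^{x}
This must equal f(x, t) identically; expanded, f = \frac{8 e^{2 t} e^{2 x}}{3} - 4 e^{t} e^{x}.
Matching coefficients of the independent functions:
  [e^{t} e^{x}]:  - 2 A = -4
  [e^{2 t} e^{2 x}]:  \frac{2 A^{2}}{3} = \frac{8}{3}
Solving: A = 2.
Check against the point condition:
  u(0, 0) = 2  ⟹  A = 2  ✓
Hence u(x, t) = 2 e^{t + x}.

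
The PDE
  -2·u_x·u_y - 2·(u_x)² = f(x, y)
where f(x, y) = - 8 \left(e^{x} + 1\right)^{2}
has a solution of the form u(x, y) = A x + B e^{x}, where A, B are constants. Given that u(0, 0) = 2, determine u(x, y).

Substitute the ansatz u = A x + B e^{x} into the left-hand side.
Derivatives of the ansatz:
  u_x = A + B e^{x}
  u_y = 0
Term by term:
  -2·u_x·u_y = 0
  -2·(u_x)² = - 2 A^{2} - 4 A B e^{x} - 2 B^{2} e^{2 x}
So the left-hand side equals
  - 2 A^{2} - 4 A B e^{x} - 2 B^{2} e^{2 x}
This must equal f(x, y) identically; expanded, f = - 8 e^{2 x} - 16 e^{x} - 8.
Matching coefficients of the independent functions:
  [constant term]:  - 2 A^{2} = -8
  [e^{x}]:  - 4 A B = -16
  [e^{2 x}]:  - 2 B^{2} = -8
These equations allow (A, B) = (-2, -2) or (2, 2).
Impose the point condition(s):
  u(0, 0) = 2  ⟹  B = 2
Only A = 2, B = 2 satisfies everything.
Hence u(x, y) = 2 x + 2 e^{x}.

Answer: u(x, y) = 2 x + 2 e^{x}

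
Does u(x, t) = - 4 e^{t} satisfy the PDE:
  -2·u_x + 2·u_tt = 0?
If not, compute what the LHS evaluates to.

Evaluate each term of the left-hand side for u = - 4 e^{t}.
Derivatives:
  u_x = 0
  u_tt = - 4 e^{t}
Terms:
  -2·u_x = 0
  2·u_tt = - 8 e^{t}
Sum: LHS = - 8 e^{t}
Given right-hand side: 0. Difference LHS − RHS = - 8 e^{t} ≠ 0, so u is not a solution.

Answer: No, the LHS evaluates to - 8 e^{t}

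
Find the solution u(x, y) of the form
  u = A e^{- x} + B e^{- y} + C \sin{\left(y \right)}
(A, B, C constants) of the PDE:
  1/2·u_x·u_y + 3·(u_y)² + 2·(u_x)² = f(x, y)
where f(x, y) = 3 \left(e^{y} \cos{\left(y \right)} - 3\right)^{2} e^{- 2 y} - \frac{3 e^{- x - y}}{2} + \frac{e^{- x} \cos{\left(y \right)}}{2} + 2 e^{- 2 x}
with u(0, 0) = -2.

Answer: u(x, y) = - \sin{\left(y \right)} - 3 e^{- y} + e^{- x}

Derivation:
Substitute the ansatz u = A e^{- x} + B e^{- y} + C \sin{\left(y \right)} into the left-hand side.
Derivatives of the ansatz:
  u_x = - A e^{- x}
  u_y = - B e^{- y} + C \cos{\left(y \right)}
Term by term:
  1/2·u_x·u_y = \frac{A B e^{- x} e^{- y}}{2} - \frac{A C e^{- x} \cos{\left(y \right)}}{2}
  3·(u_y)² = 3 B^{2} e^{- 2 y} - 6 B C e^{- y} \cos{\left(y \right)} + 3 C^{2} \cos^{2}{\left(y \right)}
  2·(u_x)² = 2 A^{2} e^{- 2 x}
So the left-hand side equals
  2 A^{2} e^{- 2 x} + \frac{A B e^{- x} e^{- y}}{2} - \frac{A C e^{- x} \cos{\left(y \right)}}{2} + 3 B^{2} e^{- 2 y} - 6 B C e^{- y} \cos{\left(y \right)} + 3 C^{2} \cos^{2}{\left(y \right)}
This must equal f(x, y) identically; expanded, f = 3 \cos^{2}{\left(y \right)} - 18 e^{- y} \cos{\left(y \right)} + 27 e^{- 2 y} + \frac{e^{- x} \cos{\left(y \right)}}{2} - \frac{3 e^{- x} e^{- y}}{2} + 2 e^{- 2 x}.
Matching coefficients of the independent functions:
  [e^{- x} e^{- y}]:  \frac{A B}{2} = - \frac{3}{2}
  [e^{- x} \cos{\left(y \right)}]:  - \frac{A C}{2} = \frac{1}{2}
  [e^{- y} \cos{\left(y \right)}]:  - 6 B C = -18
  [e^{- 2 x}]:  2 A^{2} = 2
  [e^{- 2 y}]:  3 B^{2} = 27
  [\cos^{2}{\left(y \right)}]:  3 C^{2} = 3
These equations allow (A, B, C) = (-1, 3, 1) or (1, -3, -1).
Impose the point condition(s):
  u(0, 0) = -2  ⟹  A + B = -2
Only A = 1, B = -3, C = -1 satisfies everything.
Hence u(x, y) = - \sin{\left(y \right)} - 3 e^{- y} + e^{- x}.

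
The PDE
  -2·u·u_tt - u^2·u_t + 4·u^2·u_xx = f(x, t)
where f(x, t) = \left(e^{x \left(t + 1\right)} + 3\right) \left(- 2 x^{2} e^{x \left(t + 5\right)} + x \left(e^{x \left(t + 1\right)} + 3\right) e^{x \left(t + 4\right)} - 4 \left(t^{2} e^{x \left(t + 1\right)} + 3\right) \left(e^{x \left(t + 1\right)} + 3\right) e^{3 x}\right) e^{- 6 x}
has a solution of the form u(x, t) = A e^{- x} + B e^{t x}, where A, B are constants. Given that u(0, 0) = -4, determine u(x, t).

Substitute the ansatz u = A e^{- x} + B e^{t x} into the left-hand side.
Derivatives of the ansatz:
  u_tt = B x^{2} e^{t x}
  u_t = B x e^{t x}
  u_xx = A e^{- x} + B t^{2} e^{t x}
Term by term:
  -2·u·u_tt = - 2 A B x^{2} e^{- x} e^{t x} - 2 B^{2} x^{2} e^{2 t x}
  -u^2·u_t = - A^{2} B x e^{- 2 x} e^{t x} - 2 A B^{2} x e^{- x} e^{2 t x} - B^{3} x e^{3 t x}
  4·u^2·u_xx = 4 A^{3} e^{- 3 x} + 4 A^{2} B t^{2} e^{- 2 x} e^{t x} + 8 A^{2} B e^{- 2 x} e^{t x} + 8 A B^{2} t^{2} e^{- x} e^{2 t x} + 4 A B^{2} e^{- x} e^{2 t x} + 4 B^{3} t^{2} e^{3 t x}
So the left-hand side equals
  4 A^{3} e^{- 3 x} + 4 A^{2} B t^{2} e^{- 2 x} e^{t x} - A^{2} B x e^{- 2 x} e^{t x} + 8 A^{2} B e^{- 2 x} e^{t x} + 8 A B^{2} t^{2} e^{- x} e^{2 t x} - 2 A B^{2} x e^{- x} e^{2 t x} + 4 A B^{2} e^{- x} e^{2 t x} - 2 A B x^{2} e^{- x} e^{t x} + 4 B^{3} t^{2} e^{3 t x} - B^{3} x e^{3 t x} - 2 B^{2} x^{2} e^{2 t x}
This must equal f(x, t) identically; expanded, f = - 4 t^{2} e^{3 t x} - 24 t^{2} e^{- x} e^{2 t x} - 36 t^{2} e^{- 2 x} e^{t x} - 2 x^{2} e^{2 t x} - 6 x^{2} e^{- x} e^{t x} + x e^{3 t x} + 6 x e^{- x} e^{2 t x} + 9 x e^{- 2 x} e^{t x} - 12 e^{- x} e^{2 t x} - 72 e^{- 2 x} e^{t x} - 108 e^{- 3 x}.
Matching coefficients of the independent functions:
  [t^{2} e^{3 t x}]:  4 B^{3} = -4
  [x e^{3 t x}]:  - B^{3} = 1
  [x^{2} e^{2 t x}]:  - 2 B^{2} = -2
  [e^{- 2 x} e^{t x}]:  8 A^{2} B = -72
  [e^{- x} e^{2 t x}]:  4 A B^{2} = -12
  [t^{2} e^{- 2 x} e^{t x}]:  4 A^{2} B = -36
  [t^{2} e^{- x} e^{2 t x}]:  8 A B^{2} = -24
  [x e^{- 2 x} e^{t x}]:  - A^{2} B = 9
  [x e^{- x} e^{2 t x}]:  - 2 A B^{2} = 6
  [x^{2} e^{- x} e^{t x}]:  - 2 A B = -6
  [e^{- 3 x}]:  4 A^{3} = -108
Solving: A = -3, B = -1.
Check against the point condition:
  u(0, 0) = -4  ⟹  A + B = -4  ✓
Hence u(x, t) = - e^{t x} - 3 e^{- x}.

Answer: u(x, t) = - e^{t x} - 3 e^{- x}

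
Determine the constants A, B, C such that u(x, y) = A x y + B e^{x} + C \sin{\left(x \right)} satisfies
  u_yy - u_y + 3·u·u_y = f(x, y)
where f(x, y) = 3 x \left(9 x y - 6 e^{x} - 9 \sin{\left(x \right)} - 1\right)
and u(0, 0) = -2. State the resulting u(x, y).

Substitute the ansatz u = A x y + B e^{x} + C \sin{\left(x \right)} into the left-hand side.
Derivatives of the ansatz:
  u_yy = 0
  u_y = A x
Term by term:
  u_yy = 0
  -u_y = - A x
  3·u·u_y = 3 A^{2} x^{2} y + 3 A B x e^{x} + 3 A C x \sin{\left(x \right)}
So the left-hand side equals
  3 A^{2} x^{2} y + 3 A B x e^{x} + 3 A C x \sin{\left(x \right)} - A x
This must equal f(x, y) identically; expanded, f = 27 x^{2} y - 18 x e^{x} - 27 x \sin{\left(x \right)} - 3 x.
Matching coefficients of the independent functions:
  [x]:  - A = -3
  [x e^{x}]:  3 A B = -18
  [x \sin{\left(x \right)}]:  3 A C = -27
  [x^{2} y]:  3 A^{2} = 27
Solving: A = 3, B = -2, C = -3.
Check against the point condition:
  u(0, 0) = -2  ⟹  B = -2  ✓
Hence u(x, y) = 3 x y - 2 e^{x} - 3 \sin{\left(x \right)}.

Answer: u(x, y) = 3 x y - 2 e^{x} - 3 \sin{\left(x \right)}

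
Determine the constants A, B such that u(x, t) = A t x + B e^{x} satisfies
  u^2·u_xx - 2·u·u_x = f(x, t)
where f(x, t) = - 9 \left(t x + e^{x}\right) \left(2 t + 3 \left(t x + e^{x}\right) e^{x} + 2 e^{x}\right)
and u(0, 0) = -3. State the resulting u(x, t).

Answer: u(x, t) = - 3 t x - 3 e^{x}

Derivation:
Substitute the ansatz u = A t x + B e^{x} into the left-hand side.
Derivatives of the ansatz:
  u_xx = B e^{x}
  u_x = A t + B e^{x}
Term by term:
  u^2·u_xx = A^{2} B t^{2} x^{2} e^{x} + 2 A B^{2} t x e^{2 x} + B^{3} e^{3 x}
  -2·u·u_x = - 2 A^{2} t^{2} x - 2 A B t x e^{x} - 2 A B t e^{x} - 2 B^{2} e^{2 x}
So the left-hand side equals
  A^{2} B t^{2} x^{2} e^{x} - 2 A^{2} t^{2} x + 2 A B^{2} t x e^{2 x} - 2 A B t x e^{x} - 2 A B t e^{x} + B^{3} e^{3 x} - 2 B^{2} e^{2 x}
This must equal f(x, t) identically; expanded, f = - 27 t^{2} x^{2} e^{x} - 18 t^{2} x - 54 t x e^{2 x} - 18 t x e^{x} - 18 t e^{x} - 27 e^{3 x} - 18 e^{2 x}.
Matching coefficients of the independent functions:
  [t e^{x}, t x e^{x}]:  - 2 A B = -18
  [t^{2} x]:  - 2 A^{2} = -18
  [t x e^{2 x}]:  2 A B^{2} = -54
  [t^{2} x^{2} e^{x}]:  A^{2} B = -27
  [e^{2 x}]:  - 2 B^{2} = -18
  [e^{3 x}]:  B^{3} = -27
Solving: A = -3, B = -3.
Check against the point condition:
  u(0, 0) = -3  ⟹  B = -3  ✓
Hence u(x, t) = - 3 t x - 3 e^{x}.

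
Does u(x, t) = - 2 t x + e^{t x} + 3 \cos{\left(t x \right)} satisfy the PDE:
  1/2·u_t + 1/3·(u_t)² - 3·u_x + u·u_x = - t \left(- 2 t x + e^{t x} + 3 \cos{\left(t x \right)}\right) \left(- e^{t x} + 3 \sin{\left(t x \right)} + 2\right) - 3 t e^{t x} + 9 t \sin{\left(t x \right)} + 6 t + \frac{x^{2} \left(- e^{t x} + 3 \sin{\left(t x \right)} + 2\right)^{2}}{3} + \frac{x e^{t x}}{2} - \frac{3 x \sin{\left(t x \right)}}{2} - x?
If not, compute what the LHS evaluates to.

Evaluate each term of the left-hand side for u = - 2 t x + e^{t x} + 3 \cos{\left(t x \right)}.
Derivatives:
  u_t = x e^{t x} - 3 x \sin{\left(t x \right)} - 2 x
  u_x = t e^{t x} - 3 t \sin{\left(t x \right)} - 2 t
Terms:
  1/2·u_t = \frac{x \left(e^{t x} - 3 \sin{\left(t x \right)} - 2\right)}{2}
  1/3·(u_t)² = \frac{x^{2} \left(e^{t x} - 3 \sin{\left(t x \right)} - 2\right)^{2}}{3}
  -3·u_x = 3 t \left(- e^{t x} + 3 \sin{\left(t x \right)} + 2\right)
  u·u_x = - t \left(- 2 t x + e^{t x} + 3 \cos{\left(t x \right)}\right) \left(- e^{t x} + 3 \sin{\left(t x \right)} + 2\right)
Sum: LHS = - t \left(- 2 t x + e^{t x} + 3 \cos{\left(t x \right)}\right) \left(- e^{t x} + 3 \sin{\left(t x \right)} + 2\right) - 3 t e^{t x} + 9 t \sin{\left(t x \right)} + 6 t + \frac{x^{2} \left(- e^{t x} + 3 \sin{\left(t x \right)} + 2\right)^{2}}{3} + \frac{x e^{t x}}{2} - \frac{3 x \sin{\left(t x \right)}}{2} - x
This is exactly the given right-hand side, so u is a solution.

Answer: Yes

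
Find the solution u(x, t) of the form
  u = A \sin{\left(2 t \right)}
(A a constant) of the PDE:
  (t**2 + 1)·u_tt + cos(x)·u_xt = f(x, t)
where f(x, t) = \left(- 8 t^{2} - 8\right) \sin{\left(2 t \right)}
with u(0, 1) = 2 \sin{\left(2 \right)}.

Answer: u(x, t) = 2 \sin{\left(2 t \right)}

Derivation:
Substitute the ansatz u = A \sin{\left(2 t \right)} into the left-hand side.
Derivatives of the ansatz:
  u_tt = - 4 A \sin{\left(2 t \right)}
  u_xt = 0
Term by term:
  (t**2 + 1)·u_tt = - 4 A t^{2} \sin{\left(2 t \right)} - 4 A \sin{\left(2 t \right)}
  cos(x)·u_xt = 0
So the left-hand side equals
  - 4 A t^{2} \sin{\left(2 t \right)} - 4 A \sin{\left(2 t \right)}
This must equal f(x, t) identically; expanded, f = - 8 t^{2} \sin{\left(2 t \right)} - 8 \sin{\left(2 t \right)}.
Matching coefficients of the independent functions:
  [t^{2} \sin{\left(2 t \right)}, \sin{\left(2 t \right)}]:  - 4 A = -8
Solving: A = 2.
Check against the point condition:
  u(0, 1) = 2 \sin{\left(2 \right)}  ⟹  A \sin{\left(2 \right)} = 2 \sin{\left(2 \right)}  ✓
Hence u(x, t) = 2 \sin{\left(2 t \right)}.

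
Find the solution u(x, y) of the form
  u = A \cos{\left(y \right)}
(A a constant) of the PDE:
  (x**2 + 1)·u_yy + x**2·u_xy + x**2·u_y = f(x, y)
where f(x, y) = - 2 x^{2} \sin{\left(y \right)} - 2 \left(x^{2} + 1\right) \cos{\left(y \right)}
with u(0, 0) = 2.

Substitute the ansatz u = A \cos{\left(y \right)} into the left-hand side.
Derivatives of the ansatz:
  u_yy = - A \cos{\left(y \right)}
  u_xy = 0
  u_y = - A \sin{\left(y \right)}
Term by term:
  (x**2 + 1)·u_yy = - A x^{2} \cos{\left(y \right)} - A \cos{\left(y \right)}
  x**2·u_xy = 0
  x**2·u_y = - A x^{2} \sin{\left(y \right)}
So the left-hand side equals
  - A x^{2} \sin{\left(y \right)} - A x^{2} \cos{\left(y \right)} - A \cos{\left(y \right)}
This must equal f(x, y) identically; expanded, f = - 2 x^{2} \sin{\left(y \right)} - 2 x^{2} \cos{\left(y \right)} - 2 \cos{\left(y \right)}.
Matching coefficients of the independent functions:
  [x^{2} \sin{\left(y \right)}, x^{2} \cos{\left(y \right)}, \cos{\left(y \right)}]:  - A = -2
Solving: A = 2.
Check against the point condition:
  u(0, 0) = 2  ⟹  A = 2  ✓
Hence u(x, y) = 2 \cos{\left(y \right)}.

Answer: u(x, y) = 2 \cos{\left(y \right)}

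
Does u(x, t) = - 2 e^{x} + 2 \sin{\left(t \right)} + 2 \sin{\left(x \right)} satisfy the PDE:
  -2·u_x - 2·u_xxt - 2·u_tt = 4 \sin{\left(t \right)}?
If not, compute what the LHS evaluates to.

Evaluate each term of the left-hand side for u = - 2 e^{x} + 2 \sin{\left(t \right)} + 2 \sin{\left(x \right)}.
Derivatives:
  u_x = - 2 e^{x} + 2 \cos{\left(x \right)}
  u_xxt = 0
  u_tt = - 2 \sin{\left(t \right)}
Terms:
  -2·u_x = 4 e^{x} - 4 \cos{\left(x \right)}
  -2·u_xxt = 0
  -2·u_tt = 4 \sin{\left(t \right)}
Sum: LHS = 4 e^{x} + 4 \sin{\left(t \right)} - 4 \cos{\left(x \right)}
Given right-hand side: 4 \sin{\left(t \right)}. Difference LHS − RHS = 4 e^{x} - 4 \cos{\left(x \right)} ≠ 0, so u is not a solution.

Answer: No, the LHS evaluates to 4 e^{x} + 4 \sin{\left(t \right)} - 4 \cos{\left(x \right)}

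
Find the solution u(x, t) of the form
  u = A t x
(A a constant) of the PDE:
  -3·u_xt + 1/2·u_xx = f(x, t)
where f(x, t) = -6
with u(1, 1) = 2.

Substitute the ansatz u = A t x into the left-hand side.
Derivatives of the ansatz:
  u_xt = A
  u_xx = 0
Term by term:
  -3·u_xt = - 3 A
  1/2·u_xx = 0
So the left-hand side equals
  - 3 A
This must equal f(x, t) = -6 identically.
Matching coefficients of the independent functions:
  [constant term]:  - 3 A = -6
Solving: A = 2.
Check against the point condition:
  u(1, 1) = 2  ⟹  A = 2  ✓
Hence u(x, t) = 2 t x.

Answer: u(x, t) = 2 t x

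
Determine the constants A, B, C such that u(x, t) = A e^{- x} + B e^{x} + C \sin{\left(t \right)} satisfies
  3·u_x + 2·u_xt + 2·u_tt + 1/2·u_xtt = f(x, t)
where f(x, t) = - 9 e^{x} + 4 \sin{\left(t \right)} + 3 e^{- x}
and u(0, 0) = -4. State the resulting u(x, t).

Answer: u(x, t) = - 3 e^{x} - 2 \sin{\left(t \right)} - e^{- x}

Derivation:
Substitute the ansatz u = A e^{- x} + B e^{x} + C \sin{\left(t \right)} into the left-hand side.
Derivatives of the ansatz:
  u_x = - A e^{- x} + B e^{x}
  u_xt = 0
  u_tt = - C \sin{\left(t \right)}
  u_xtt = 0
Term by term:
  3·u_x = - 3 A e^{- x} + 3 B e^{x}
  2·u_xt = 0
  2·u_tt = - 2 C \sin{\left(t \right)}
  1/2·u_xtt = 0
So the left-hand side equals
  - 3 A e^{- x} + 3 B e^{x} - 2 C \sin{\left(t \right)}
This must equal f(x, t) = - 9 e^{x} + 4 \sin{\left(t \right)} + 3 e^{- x} identically.
Matching coefficients of the independent functions:
  [e^{- x}]:  - 3 A = 3
  [e^{x}]:  3 B = -9
  [\sin{\left(t \right)}]:  - 2 C = 4
Solving: A = -1, B = -3, C = -2.
Check against the point condition:
  u(0, 0) = -4  ⟹  A + B = -4  ✓
Hence u(x, t) = - 3 e^{x} - 2 \sin{\left(t \right)} - e^{- x}.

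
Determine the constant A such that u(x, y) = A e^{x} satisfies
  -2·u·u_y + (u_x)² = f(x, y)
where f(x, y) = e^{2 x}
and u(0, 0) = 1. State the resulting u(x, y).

Substitute the ansatz u = A e^{x} into the left-hand side.
Derivatives of the ansatz:
  u_y = 0
  u_x = A e^{x}
Term by term:
  -2·u·u_y = 0
  (u_x)² = A^{2} e^{2 x}
So the left-hand side equals
  A^{2} e^{2 x}
This must equal f(x, y) = e^{2 x} identically.
Matching coefficients of the independent functions:
  [e^{2 x}]:  A^{2} = 1
These equations allow (A) = (-1) or (1).
Impose the point condition(s):
  u(0, 0) = 1  ⟹  A = 1
Only A = 1 satisfies everything.
Hence u(x, y) = e^{x}.

Answer: u(x, y) = e^{x}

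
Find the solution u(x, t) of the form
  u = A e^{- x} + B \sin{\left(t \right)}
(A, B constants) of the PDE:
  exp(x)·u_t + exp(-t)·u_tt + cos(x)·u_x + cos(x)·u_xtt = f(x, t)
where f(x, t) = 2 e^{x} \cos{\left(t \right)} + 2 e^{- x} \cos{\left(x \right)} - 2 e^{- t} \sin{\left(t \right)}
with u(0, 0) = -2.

Answer: u(x, t) = 2 \sin{\left(t \right)} - 2 e^{- x}

Derivation:
Substitute the ansatz u = A e^{- x} + B \sin{\left(t \right)} into the left-hand side.
Derivatives of the ansatz:
  u_t = B \cos{\left(t \right)}
  u_tt = - B \sin{\left(t \right)}
  u_x = - A e^{- x}
  u_xtt = 0
Term by term:
  exp(x)·u_t = B e^{x} \cos{\left(t \right)}
  exp(-t)·u_tt = - B e^{- t} \sin{\left(t \right)}
  cos(x)·u_x = - A e^{- x} \cos{\left(x \right)}
  cos(x)·u_xtt = 0
So the left-hand side equals
  - A e^{- x} \cos{\left(x \right)} + B e^{x} \cos{\left(t \right)} - B e^{- t} \sin{\left(t \right)}
This must equal f(x, t) = 2 e^{x} \cos{\left(t \right)} + 2 e^{- x} \cos{\left(x \right)} - 2 e^{- t} \sin{\left(t \right)} identically.
Matching coefficients of the independent functions:
  [e^{- t} \sin{\left(t \right)}]:  - B = -2
  [e^{- x} \cos{\left(x \right)}]:  - A = 2
  [e^{x} \cos{\left(t \right)}]:  B = 2
Solving: A = -2, B = 2.
Check against the point condition:
  u(0, 0) = -2  ⟹  A = -2  ✓
Hence u(x, t) = 2 \sin{\left(t \right)} - 2 e^{- x}.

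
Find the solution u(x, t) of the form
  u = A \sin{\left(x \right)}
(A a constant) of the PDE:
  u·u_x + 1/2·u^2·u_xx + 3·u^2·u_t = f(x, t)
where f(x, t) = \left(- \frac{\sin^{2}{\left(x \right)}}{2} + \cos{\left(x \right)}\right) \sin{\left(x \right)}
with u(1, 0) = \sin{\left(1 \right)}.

Substitute the ansatz u = A \sin{\left(x \right)} into the left-hand side.
Derivatives of the ansatz:
  u_x = A \cos{\left(x \right)}
  u_xx = - A \sin{\left(x \right)}
  u_t = 0
Term by term:
  u·u_x = A^{2} \sin{\left(x \right)} \cos{\left(x \right)}
  1/2·u^2·u_xx = - \frac{A^{3} \sin^{3}{\left(x \right)}}{2}
  3·u^2·u_t = 0
So the left-hand side equals
  - \frac{A^{3} \sin^{3}{\left(x \right)}}{2} + A^{2} \sin{\left(x \right)} \cos{\left(x \right)}
This must equal f(x, t) identically; expanded, f = - \frac{\sin^{3}{\left(x \right)}}{2} + \sin{\left(x \right)} \cos{\left(x \right)}.
Matching coefficients of the independent functions:
  [\sin{\left(x \right)} \cos{\left(x \right)}]:  A^{2} = 1
  [\sin^{3}{\left(x \right)}]:  - \frac{A^{3}}{2} = - \frac{1}{2}
Solving: A = 1.
Check against the point condition:
  u(1, 0) = \sin{\left(1 \right)}  ⟹  A \sin{\left(1 \right)} = \sin{\left(1 \right)}  ✓
Hence u(x, t) = \sin{\left(x \right)}.

Answer: u(x, t) = \sin{\left(x \right)}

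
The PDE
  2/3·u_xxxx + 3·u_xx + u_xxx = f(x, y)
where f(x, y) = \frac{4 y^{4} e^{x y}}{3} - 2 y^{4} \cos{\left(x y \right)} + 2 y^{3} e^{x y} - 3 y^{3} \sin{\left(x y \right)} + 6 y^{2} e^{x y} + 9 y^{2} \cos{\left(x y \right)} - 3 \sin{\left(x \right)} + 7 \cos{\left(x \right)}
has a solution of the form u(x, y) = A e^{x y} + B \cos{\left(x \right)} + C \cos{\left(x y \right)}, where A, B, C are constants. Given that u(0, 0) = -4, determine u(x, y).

Substitute the ansatz u = A e^{x y} + B \cos{\left(x \right)} + C \cos{\left(x y \right)} into the left-hand side.
Derivatives of the ansatz:
  u_xxxx = A y^{4} e^{x y} + B \cos{\left(x \right)} + C y^{4} \cos{\left(x y \right)}
  u_xx = A y^{2} e^{x y} - B \cos{\left(x \right)} - C y^{2} \cos{\left(x y \right)}
  u_xxx = A y^{3} e^{x y} + B \sin{\left(x \right)} + C y^{3} \sin{\left(x y \right)}
Term by term:
  2/3·u_xxxx = \frac{2 A y^{4} e^{x y}}{3} + \frac{2 B \cos{\left(x \right)}}{3} + \frac{2 C y^{4} \cos{\left(x y \right)}}{3}
  3·u_xx = 3 A y^{2} e^{x y} - 3 B \cos{\left(x \right)} - 3 C y^{2} \cos{\left(x y \right)}
  u_xxx = A y^{3} e^{x y} + B \sin{\left(x \right)} + C y^{3} \sin{\left(x y \right)}
So the left-hand side equals
  \frac{2 A y^{4} e^{x y}}{3} + A y^{3} e^{x y} + 3 A y^{2} e^{x y} + B \sin{\left(x \right)} - \frac{7 B \cos{\left(x \right)}}{3} + \frac{2 C y^{4} \cos{\left(x y \right)}}{3} + C y^{3} \sin{\left(x y \right)} - 3 C y^{2} \cos{\left(x y \right)}
This must equal f(x, y) = \frac{4 y^{4} e^{x y}}{3} - 2 y^{4} \cos{\left(x y \right)} + 2 y^{3} e^{x y} - 3 y^{3} \sin{\left(x y \right)} + 6 y^{2} e^{x y} + 9 y^{2} \cos{\left(x y \right)} - 3 \sin{\left(x \right)} + 7 \cos{\left(x \right)} identically.
Matching coefficients of the independent functions:
  [y^{2} e^{x y}]:  3 A = 6
  [y^{2} \cos{\left(x y \right)}]:  - 3 C = 9
  [y^{3} e^{x y}]:  A = 2
  [y^{3} \sin{\left(x y \right)}]:  C = -3
  [y^{4} e^{x y}]:  \frac{2 A}{3} = \frac{4}{3}
  [y^{4} \cos{\left(x y \right)}]:  \frac{2 C}{3} = -2
  [\sin{\left(x \right)}]:  B = -3
  [\cos{\left(x \right)}]:  - \frac{7 B}{3} = 7
Solving: A = 2, B = -3, C = -3.
Check against the point condition:
  u(0, 0) = -4  ⟹  A + B + C = -4  ✓
Hence u(x, y) = 2 e^{x y} - 3 \cos{\left(x \right)} - 3 \cos{\left(x y \right)}.

Answer: u(x, y) = 2 e^{x y} - 3 \cos{\left(x \right)} - 3 \cos{\left(x y \right)}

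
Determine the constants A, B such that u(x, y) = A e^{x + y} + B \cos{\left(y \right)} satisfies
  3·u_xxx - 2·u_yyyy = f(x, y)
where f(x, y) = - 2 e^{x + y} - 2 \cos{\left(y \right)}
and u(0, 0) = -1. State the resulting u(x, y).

Substitute the ansatz u = A e^{x + y} + B \cos{\left(y \right)} into the left-hand side.
Derivatives of the ansatz:
  u_xxx = A e^{x} e^{y}
  u_yyyy = A e^{x} e^{y} + B \cos{\left(y \right)}
Term by term:
  3·u_xxx = 3 A e^{x} e^{y}
  -2·u_yyyy = - 2 A e^{x} e^{y} - 2 B \cos{\left(y \right)}
So the left-hand side equals
  A e^{x} e^{y} - 2 B \cos{\left(y \right)}
This must equal f(x, y) identically; expanded, f = - 2 e^{x} e^{y} - 2 \cos{\left(y \right)}.
Matching coefficients of the independent functions:
  [e^{x} e^{y}]:  A = -2
  [\cos{\left(y \right)}]:  - 2 B = -2
Solving: A = -2, B = 1.
Check against the point condition:
  u(0, 0) = -1  ⟹  A + B = -1  ✓
Hence u(x, y) = - 2 e^{x + y} + \cos{\left(y \right)}.

Answer: u(x, y) = - 2 e^{x + y} + \cos{\left(y \right)}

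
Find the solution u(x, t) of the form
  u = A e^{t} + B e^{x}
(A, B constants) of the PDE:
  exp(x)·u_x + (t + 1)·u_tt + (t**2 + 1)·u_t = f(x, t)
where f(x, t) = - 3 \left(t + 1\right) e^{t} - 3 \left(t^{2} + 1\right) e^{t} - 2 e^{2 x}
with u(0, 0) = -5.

Substitute the ansatz u = A e^{t} + B e^{x} into the left-hand side.
Derivatives of the ansatz:
  u_x = B e^{x}
  u_tt = A e^{t}
  u_t = A e^{t}
Term by term:
  exp(x)·u_x = B e^{2 x}
  (t + 1)·u_tt = A t e^{t} + A e^{t}
  (t**2 + 1)·u_t = A t^{2} e^{t} + A e^{t}
So the left-hand side equals
  A t^{2} e^{t} + A t e^{t} + 2 A e^{t} + B e^{2 x}
This must equal f(x, t) identically; expanded, f = - 3 t^{2} e^{t} - 3 t e^{t} - 6 e^{t} - 2 e^{2 x}.
Matching coefficients of the independent functions:
  [t e^{t}, t^{2} e^{t}]:  A = -3
  [e^{t}]:  2 A = -6
  [e^{2 x}]:  B = -2
Solving: A = -3, B = -2.
Check against the point condition:
  u(0, 0) = -5  ⟹  A + B = -5  ✓
Hence u(x, t) = - 3 e^{t} - 2 e^{x}.

Answer: u(x, t) = - 3 e^{t} - 2 e^{x}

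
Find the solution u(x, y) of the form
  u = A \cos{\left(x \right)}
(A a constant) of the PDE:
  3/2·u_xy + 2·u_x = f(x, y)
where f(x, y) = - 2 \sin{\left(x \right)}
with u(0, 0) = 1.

Substitute the ansatz u = A \cos{\left(x \right)} into the left-hand side.
Derivatives of the ansatz:
  u_xy = 0
  u_x = - A \sin{\left(x \right)}
Term by term:
  3/2·u_xy = 0
  2·u_x = - 2 A \sin{\left(x \right)}
So the left-hand side equals
  - 2 A \sin{\left(x \right)}
This must equal f(x, y) = - 2 \sin{\left(x \right)} identically.
Matching coefficients of the independent functions:
  [\sin{\left(x \right)}]:  - 2 A = -2
Solving: A = 1.
Check against the point condition:
  u(0, 0) = 1  ⟹  A = 1  ✓
Hence u(x, y) = \cos{\left(x \right)}.

Answer: u(x, y) = \cos{\left(x \right)}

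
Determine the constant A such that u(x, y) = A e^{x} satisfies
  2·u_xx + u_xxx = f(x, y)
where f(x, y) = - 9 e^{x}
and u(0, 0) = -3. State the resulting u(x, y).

Substitute the ansatz u = A e^{x} into the left-hand side.
Derivatives of the ansatz:
  u_xx = A e^{x}
  u_xxx = A e^{x}
Term by term:
  2·u_xx = 2 A e^{x}
  u_xxx = A e^{x}
So the left-hand side equals
  3 A e^{x}
This must equal f(x, y) = - 9 e^{x} identically.
Matching coefficients of the independent functions:
  [e^{x}]:  3 A = -9
Solving: A = -3.
Check against the point condition:
  u(0, 0) = -3  ⟹  A = -3  ✓
Hence u(x, y) = - 3 e^{x}.

Answer: u(x, y) = - 3 e^{x}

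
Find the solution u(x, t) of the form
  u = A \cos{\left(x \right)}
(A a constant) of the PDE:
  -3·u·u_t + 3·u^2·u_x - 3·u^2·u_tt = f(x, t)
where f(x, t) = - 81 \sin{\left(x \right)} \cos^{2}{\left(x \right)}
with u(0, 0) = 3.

Answer: u(x, t) = 3 \cos{\left(x \right)}

Derivation:
Substitute the ansatz u = A \cos{\left(x \right)} into the left-hand side.
Derivatives of the ansatz:
  u_t = 0
  u_x = - A \sin{\left(x \right)}
  u_tt = 0
Term by term:
  -3·u·u_t = 0
  3·u^2·u_x = - 3 A^{3} \sin{\left(x \right)} \cos^{2}{\left(x \right)}
  -3·u^2·u_tt = 0
So the left-hand side equals
  - 3 A^{3} \sin{\left(x \right)} \cos^{2}{\left(x \right)}
This must equal f(x, t) = - 81 \sin{\left(x \right)} \cos^{2}{\left(x \right)} identically.
Matching coefficients of the independent functions:
  [\sin{\left(x \right)} \cos^{2}{\left(x \right)}]:  - 3 A^{3} = -81
Solving: A = 3.
Check against the point condition:
  u(0, 0) = 3  ⟹  A = 3  ✓
Hence u(x, t) = 3 \cos{\left(x \right)}.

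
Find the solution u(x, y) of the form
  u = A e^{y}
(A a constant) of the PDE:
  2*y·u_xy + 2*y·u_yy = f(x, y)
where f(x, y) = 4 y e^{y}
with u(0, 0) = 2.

Substitute the ansatz u = A e^{y} into the left-hand side.
Derivatives of the ansatz:
  u_xy = 0
  u_yy = A e^{y}
Term by term:
  2*y·u_xy = 0
  2*y·u_yy = 2 A y e^{y}
So the left-hand side equals
  2 A y e^{y}
This must equal f(x, y) = 4 y e^{y} identically.
Matching coefficients of the independent functions:
  [y e^{y}]:  2 A = 4
Solving: A = 2.
Check against the point condition:
  u(0, 0) = 2  ⟹  A = 2  ✓
Hence u(x, y) = 2 e^{y}.

Answer: u(x, y) = 2 e^{y}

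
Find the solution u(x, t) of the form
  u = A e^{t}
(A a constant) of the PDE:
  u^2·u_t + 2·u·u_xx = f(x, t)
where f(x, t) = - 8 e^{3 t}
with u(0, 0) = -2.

Answer: u(x, t) = - 2 e^{t}

Derivation:
Substitute the ansatz u = A e^{t} into the left-hand side.
Derivatives of the ansatz:
  u_t = A e^{t}
  u_xx = 0
Term by term:
  u^2·u_t = A^{3} e^{3 t}
  2·u·u_xx = 0
So the left-hand side equals
  A^{3} e^{3 t}
This must equal f(x, t) = - 8 e^{3 t} identically.
Matching coefficients of the independent functions:
  [e^{3 t}]:  A^{3} = -8
Solving: A = -2.
Check against the point condition:
  u(0, 0) = -2  ⟹  A = -2  ✓
Hence u(x, t) = - 2 e^{t}.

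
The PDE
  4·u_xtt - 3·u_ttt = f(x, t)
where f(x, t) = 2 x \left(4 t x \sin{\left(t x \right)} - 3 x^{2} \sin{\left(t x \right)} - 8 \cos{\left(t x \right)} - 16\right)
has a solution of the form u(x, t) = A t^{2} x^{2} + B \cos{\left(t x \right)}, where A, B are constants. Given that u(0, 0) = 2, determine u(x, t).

Substitute the ansatz u = A t^{2} x^{2} + B \cos{\left(t x \right)} into the left-hand side.
Derivatives of the ansatz:
  u_xtt = 4 A x + B t x^{2} \sin{\left(t x \right)} - 2 B x \cos{\left(t x \right)}
  u_ttt = B x^{3} \sin{\left(t x \right)}
Term by term:
  4·u_xtt = 16 A x + 4 B t x^{2} \sin{\left(t x \right)} - 8 B x \cos{\left(t x \right)}
  -3·u_ttt = - 3 B x^{3} \sin{\left(t x \right)}
So the left-hand side equals
  16 A x + 4 B t x^{2} \sin{\left(t x \right)} - 3 B x^{3} \sin{\left(t x \right)} - 8 B x \cos{\left(t x \right)}
This must equal f(x, t) identically; expanded, f = 8 t x^{2} \sin{\left(t x \right)} - 6 x^{3} \sin{\left(t x \right)} - 16 x \cos{\left(t x \right)} - 32 x.
Matching coefficients of the independent functions:
  [x]:  16 A = -32
  [x \cos{\left(t x \right)}]:  - 8 B = -16
  [x^{3} \sin{\left(t x \right)}]:  - 3 B = -6
  [t x^{2} \sin{\left(t x \right)}]:  4 B = 8
Solving: A = -2, B = 2.
Check against the point condition:
  u(0, 0) = 2  ⟹  B = 2  ✓
Hence u(x, t) = - 2 t^{2} x^{2} + 2 \cos{\left(t x \right)}.

Answer: u(x, t) = - 2 t^{2} x^{2} + 2 \cos{\left(t x \right)}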